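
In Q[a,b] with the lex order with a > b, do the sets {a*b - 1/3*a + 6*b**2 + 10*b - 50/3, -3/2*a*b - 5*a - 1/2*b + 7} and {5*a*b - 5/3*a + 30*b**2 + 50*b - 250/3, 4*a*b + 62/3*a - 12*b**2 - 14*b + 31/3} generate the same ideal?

For a fixed monomial order, each ideal has a unique reduced Gröbner basis; comparing bases decides equality.
Buchberger on the first generating set:
f_1 = a*b - 1/3*a + 6*b**2 + 10*b - 50/3, LT = a*b.
f_2 = -3/2*a*b - 5*a - 1/2*b + 7, LT = a*b.

S(f_1,f_2): lcm = a*b. S = -11/3*a + 6*b**2 + 29/3*b - 12.
  reduce S modulo (f_1, f_2):
  remainder -11/3*a + 6*b**2 + 29/3*b - 12 ≠ 0; add g_3 = -11/3*a + 6*b**2 + 29/3*b - 12 to the basis.

S(f_1,g_3): lcm = a*b. S = -1/3*a + 18/11*b**3 + 95/11*b**2 + 74/11*b - 50/3.
  reduce S modulo (f_1, f_2, g_3):
  remainder 18/11*b**3 + 89/11*b**2 + 193/33*b - 514/33 ≠ 0; add g_4 = 18/11*b**3 + 89/11*b**2 + 193/33*b - 514/33 to the basis.

The other S-polynomials (S(f_2,g_3), S(f_1,g_4), S(f_2,g_4), S(g_3,g_4)) all reduce to 0 modulo the current basis, so we have a Gröbner basis.
Inter-reduce: drop elements whose leading term is divisible by another's, tail-reduce, and make monic.
Reduced Gröbner basis: {a - 18/11*b**2 - 29/11*b + 36/11, b**3 + 89/18*b**2 + 193/54*b - 257/27}.

Buchberger on the second generating set:
h_1 = 5*a*b - 5/3*a + 30*b**2 + 50*b - 250/3, LT = a*b.
h_2 = 4*a*b + 62/3*a - 12*b**2 - 14*b + 31/3, LT = a*b.

S(h_1,h_2): lcm = a*b. S = -11/2*a + 9*b**2 + 27/2*b - 77/4.
  reduce S modulo (h_1, h_2):
  remainder -11/2*a + 9*b**2 + 27/2*b - 77/4 ≠ 0; add k_3 = -11/2*a + 9*b**2 + 27/2*b - 77/4 to the basis.

S(h_1,k_3): lcm = a*b. S = -1/3*a + 18/11*b**3 + 93/11*b**2 + 13/2*b - 50/3.
  reduce S modulo (h_1, h_2, k_3):
  remainder 18/11*b**3 + 87/11*b**2 + 125/22*b - 31/2 ≠ 0; add k_4 = 18/11*b**3 + 87/11*b**2 + 125/22*b - 31/2 to the basis.

The other S-polynomials (S(h_2,k_3), S(h_1,k_4), S(h_2,k_4), S(k_3,k_4)) all reduce to 0 modulo the current basis, so we have a Gröbner basis.
Inter-reduce: drop elements whose leading term is divisible by another's, tail-reduce, and make monic.
Reduced Gröbner basis: {a - 18/11*b**2 - 27/11*b + 7/2, b**3 + 29/6*b**2 + 125/36*b - 341/36}.

These differ, so the ideals are not equal.

No, the ideals differ.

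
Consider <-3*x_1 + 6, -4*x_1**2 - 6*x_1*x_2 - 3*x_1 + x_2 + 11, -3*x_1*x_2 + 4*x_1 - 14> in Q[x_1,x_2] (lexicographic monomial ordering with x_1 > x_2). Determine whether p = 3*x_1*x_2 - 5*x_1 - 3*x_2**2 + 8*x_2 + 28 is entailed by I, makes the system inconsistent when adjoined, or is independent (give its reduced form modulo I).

First compute the reduced Gröbner basis of I by Buchberger's algorithm.
f_1 = -3*x_1 + 6, LT = x_1.
f_2 = -4*x_1**2 - 6*x_1*x_2 - 3*x_1 + x_2 + 11, LT = x_1**2.
f_3 = -3*x_1*x_2 + 4*x_1 - 14, LT = x_1*x_2.

S(f_1,f_2): lcm = x_1**2. S = -3/2*x_1*x_2 - 11/4*x_1 + 1/4*x_2 + 11/4.
  leading term x_1*x_2: subtract (1/2*x_2)·f_1 from -3/2*x_1*x_2 - 11/4*x_1 + 1/4*x_2 + 11/4 → -11/4*x_1 - 11/4*x_2 + 11/4
  leading term x_1: subtract (11/12)·f_1 from -11/4*x_1 - 11/4*x_2 + 11/4 → -11/4*x_2 - 11/4
  leading term x_2: no divisor's leading term divides it; move -11/4*x_2 to the remainder.
  leading term 1: no divisor's leading term divides it; move -11/4 to the remainder.
  remainder -11/4*x_2 - 11/4 ≠ 0; add h_4 = -11/4*x_2 - 11/4 to the basis.

S(f_1,f_3): lcm = x_1*x_2. S = 4/3*x_1 - 2*x_2 - 14/3.
  leading term x_1: subtract (-4/9)·f_1 from 4/3*x_1 - 2*x_2 - 14/3 → -2*x_2 - 2
  leading term x_2: subtract (8/11)·h_4 from -2*x_2 - 2 → 0
  remainder 0.

S(f_2,f_3): lcm = x_1**2*x_2. S = 4/3*x_1**2 + 3/2*x_1*x_2**2 + 3/4*x_1*x_2 - 14/3*x_1 - 1/4*x_2**2 - 11/4*x_2.
  leading term x_1**2: subtract (-4/9*x_1)·f_1 from 4/3*x_1**2 + 3/2*x_1*x_2**2 + 3/4*x_1*x_2 - 14/3*x_1 - 1/4*x_2**2 - 11/4*x_2 → 3/2*x_1*x_2**2 + 3/4*x_1*x_2 - 2*x_1 - 1/4*x_2**2 - 11/4*x_2
  leading term x_1*x_2**2: subtract (-1/2*x_2**2)·f_1 from 3/2*x_1*x_2**2 + 3/4*x_1*x_2 - 2*x_1 - 1/4*x_2**2 - 11/4*x_2 → 3/4*x_1*x_2 - 2*x_1 + 11/4*x_2**2 - 11/4*x_2
  leading term x_1*x_2: subtract (-1/4*x_2)·f_1 from 3/4*x_1*x_2 - 2*x_1 + 11/4*x_2**2 - 11/4*x_2 → -2*x_1 + 11/4*x_2**2 - 5/4*x_2
  leading term x_1: subtract (2/3)·f_1 from -2*x_1 + 11/4*x_2**2 - 5/4*x_2 → 11/4*x_2**2 - 5/4*x_2 - 4
  leading term x_2**2: subtract (-x_2)·h_4 from 11/4*x_2**2 - 5/4*x_2 - 4 → -4*x_2 - 4
  leading term x_2: subtract (16/11)·h_4 from -4*x_2 - 4 → 0
  remainder 0.

S(f_1,h_4): leading monomials are coprime, so the S-polynomial reduces to 0 (Buchberger's first criterion).
S(f_2,h_4): leading monomials are coprime, so the S-polynomial reduces to 0 (Buchberger's first criterion).
S(f_3,h_4): lcm = x_1*x_2. S = -7/3*x_1 + 14/3.
  leading term x_1: subtract (7/9)·f_1 from -7/3*x_1 + 14/3 → 0
  remainder 0.

Every S-polynomial of the final basis reduces to 0, so we have a Gröbner basis.
Inter-reduce: drop elements whose leading term is divisible by another's, tail-reduce, and make monic.
Reduced Gröbner basis: {x_1 - 2, x_2 + 1}.
Label its elements g_1 = x_1 - 2, g_2 = x_2 + 1.

Reduce p = 3*x_1*x_2 - 5*x_1 - 3*x_2**2 + 8*x_2 + 28 modulo G:
  leading term x_1*x_2: subtract (3*x_2)·g_1 from 3*x_1*x_2 - 5*x_1 - 3*x_2**2 + 8*x_2 + 28 → -5*x_1 - 3*x_2**2 + 14*x_2 + 28
  leading term x_1: subtract (-5)·g_1 from -5*x_1 - 3*x_2**2 + 14*x_2 + 28 → -3*x_2**2 + 14*x_2 + 18
  leading term x_2**2: subtract (-3*x_2)·g_2 from -3*x_2**2 + 14*x_2 + 18 → 17*x_2 + 18
  leading term x_2: subtract (17)·g_2 from 17*x_2 + 18 → 1
  leading term 1: no divisor's leading term divides it; move 1 to the remainder.
  normal form = 1.
The normal form is nonzero, so p ∉ I. Since p minus its normal form lies in I, I + (p) = I + (r) where r = 1; decide whether this ideal is the whole ring.
Here r = 1 is a nonzero constant, hence a unit: 1 ∈ I + (p), the Gröbner basis of I + (p) is {1}, and the enlarged system has no common solution — adjoining p is inconsistent.

Adjoining 3*x_1*x_2 - 5*x_1 - 3*x_2**2 + 8*x_2 + 28 makes the ideal the whole ring: the system is inconsistent.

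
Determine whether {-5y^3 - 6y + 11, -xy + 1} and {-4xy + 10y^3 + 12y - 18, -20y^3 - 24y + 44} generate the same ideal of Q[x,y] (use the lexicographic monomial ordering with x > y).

Yes, the ideals are equal.

For a fixed monomial order, each ideal has a unique reduced Gröbner basis; comparing bases decides equality.
Buchberger on the first generating set:
f_1 = -5y^3 - 6y + 11, LT = y^3.
f_2 = -xy + 1, LT = xy.

S(f_1,f_2): lcm = xy^3. S = 6/5xy - 11/5x + y^2.
  leading term xy: subtract (-6/5)·f_2 from 6/5xy - 11/5x + y^2 → -11/5x + y^2 + 6/5
  leading term x: no divisor's leading term divides it; move -11/5x to the remainder.
  leading term y^2: no divisor's leading term divides it; move y^2 to the remainder.
  leading term 1: no divisor's leading term divides it; move 6/5 to the remainder.
  remainder -11/5x + y^2 + 6/5 ≠ 0; add g_3 = -11/5x + y^2 + 6/5 to the basis.

The other S-polynomials (S(f_1,g_3), S(f_2,g_3)) all reduce to 0 modulo the current basis, so we have a Gröbner basis.
Inter-reduce: drop elements whose leading term is divisible by another's, tail-reduce, and make monic.
Reduced Gröbner basis: {x - 5/11y^2 - 6/11, y^3 + 6/5y - 11/5}.

Buchberger on the second generating set:
h_1 = -4xy + 10y^3 + 12y - 18, LT = xy.
h_2 = -20y^3 - 24y + 44, LT = y^3.

S(h_1,h_2): lcm = xy^3. S = -6/5xy + 11/5x - 5/2y^5 - 3y^3 + 9/2y^2.
  leading term xy: subtract (3/10)·h_1 from -6/5xy + 11/5x - 5/2y^5 - 3y^3 + 9/2y^2 → 11/5x - 5/2y^5 - 6y^3 + 9/2y^2 - 18/5y + 27/5
  leading term x: no divisor's leading term divides it; move 11/5x to the remainder.
  leading term y^5: subtract (1/8y^2)·h_2 from -5/2y^5 - 6y^3 + 9/2y^2 - 18/5y + 27/5 → -3y^3 - y^2 - 18/5y + 27/5
  leading term y^3: subtract (3/20)·h_2 from -3y^3 - y^2 - 18/5y + 27/5 → -y^2 - 6/5
  leading term y^2: no divisor's leading term divides it; move -y^2 to the remainder.
  leading term 1: no divisor's leading term divides it; move -6/5 to the remainder.
  remainder 11/5x - y^2 - 6/5 ≠ 0; add k_3 = 11/5x - y^2 - 6/5 to the basis.

The other S-polynomials (S(h_1,k_3), S(h_2,k_3)) all reduce to 0 modulo the current basis, so we have a Gröbner basis.
Inter-reduce: drop elements whose leading term is divisible by another's, tail-reduce, and make monic.
Reduced Gröbner basis: {x - 5/11y^2 - 6/11, y^3 + 6/5y - 11/5}.

These coincide, so the ideals are equal.
The same test decides containment: I ⊆ J iff every generator of I reduces to 0 modulo a Gröbner basis of J.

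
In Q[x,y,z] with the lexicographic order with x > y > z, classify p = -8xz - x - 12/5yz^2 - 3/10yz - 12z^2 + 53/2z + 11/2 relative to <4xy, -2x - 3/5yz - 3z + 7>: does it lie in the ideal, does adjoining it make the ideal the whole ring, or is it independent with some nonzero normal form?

First compute the reduced Gröbner basis of I by Buchberger's algorithm.
f_1 = 4xy, LT = xy.
f_2 = -2x - 3/5yz - 3z + 7, LT = x.

S(f_1,f_2): lcm = xy. S = -3/10y^2z - 3/2yz + 7/2y.
  leading term y^2z: no divisor's leading term divides it; move -3/10y^2z to the remainder.
  leading term yz: no divisor's leading term divides it; move -3/2yz to the remainder.
  leading term y: no divisor's leading term divides it; move 7/2y to the remainder.
  remainder -3/10y^2z - 3/2yz + 7/2y ≠ 0; add h_3 = -3/10y^2z - 3/2yz + 7/2y to the basis.

S(f_1,h_3): lcm = xy^2z. S = -5xyz + 35/3xy.
  leading term xyz: subtract (-5/4z)·f_1 from -5xyz + 35/3xy → 35/3xy
  leading term xy: subtract (35/12)·f_1 from 35/3xy → 0
  remainder 0.

S(f_2,h_3): leading monomials are coprime, so the S-polynomial reduces to 0 (Buchberger's first criterion).
Every S-polynomial of the final basis reduces to 0, so we have a Gröbner basis.
Inter-reduce: drop elements whose leading term is divisible by another's, tail-reduce, and make monic.
Reduced Gröbner basis: {x + 3/10yz + 3/2z - 7/2, y^2z + 5yz - 35/3y}.
Label its elements g_1 = x + 3/10yz + 3/2z - 7/2, g_2 = y^2z + 5yz - 35/3y.

Reduce p = -8xz - x - 12/5yz^2 - 3/10yz - 12z^2 + 53/2z + 11/2 modulo G:
  leading term xz: subtract (-8z)·g_1 from -8xz - x - 12/5yz^2 - 3/10yz - 12z^2 + 53/2z + 11/2 → -x - 3/10yz - 3/2z + 11/2
  leading term x: subtract (-1)·g_1 from -x - 3/10yz - 3/2z + 11/2 → 2
  leading term 1: no divisor's leading term divides it; move 2 to the remainder.
  normal form = 2.
The normal form is nonzero, so p ∉ I. Since p minus its normal form lies in I, I + (p) = I + (r) where r = 2; decide whether this ideal is the whole ring.
Here r = 2 is a nonzero constant, hence a unit: 1 ∈ I + (p), the Gröbner basis of I + (p) is {1}, and the enlarged system has no common solution — adjoining p is inconsistent.

The remainder on division by a Gröbner basis is unique — it is the normal form.

Adjoining -8xz - x - 12/5yz^2 - 3/10yz - 12z^2 + 53/2z + 11/2 makes the ideal the whole ring: the system is inconsistent.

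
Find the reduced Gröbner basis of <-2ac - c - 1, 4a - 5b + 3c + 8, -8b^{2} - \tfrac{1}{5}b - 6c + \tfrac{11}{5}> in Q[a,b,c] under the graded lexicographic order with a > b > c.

f_1 = -2ac - c - 1, LT = ac.
f_2 = 4a - 5b + 3c + 8, LT = a.
f_3 = -8b^{2} - \tfrac{1}{5}b - 6c + \tfrac{11}{5}, LT = b^{2}.

S(f_1,f_2): lcm = ac. S = \tfrac{5}{4}bc - \tfrac{3}{4}c^{2} - \tfrac{3}{2}c + \tfrac{1}{2}.
  leading term bc: no divisor's leading term divides it; move \tfrac{5}{4}bc to the remainder.
  leading term c^{2}: no divisor's leading term divides it; move -\tfrac{3}{4}c^{2} to the remainder.
  leading term c: no divisor's leading term divides it; move -\tfrac{3}{2}c to the remainder.
  leading term 1: no divisor's leading term divides it; move \tfrac{1}{2} to the remainder.
  remainder \tfrac{5}{4}bc - \tfrac{3}{4}c^{2} - \tfrac{3}{2}c + \tfrac{1}{2} ≠ 0; add g_4 = \tfrac{5}{4}bc - \tfrac{3}{4}c^{2} - \tfrac{3}{2}c + \tfrac{1}{2} to the basis.

S(f_3,g_4): lcm = b^{2}c. S = \tfrac{3}{5}bc^{2} + \tfrac{49}{40}bc + \tfrac{3}{4}c^{2} - \tfrac{2}{5}b - \tfrac{11}{40}c.
  leading term bc^{2}: subtract (\tfrac{12}{25}c)·g_4 from \tfrac{3}{5}bc^{2} + \tfrac{49}{40}bc + \tfrac{3}{4}c^{2} - \tfrac{2}{5}b - \tfrac{11}{40}c → \tfrac{9}{25}c^{3} + \tfrac{49}{40}bc + \tfrac{147}{100}c^{2} - \tfrac{2}{5}b - \tfrac{103}{200}c
  leading term c^{3}: no divisor's leading term divides it; move \tfrac{9}{25}c^{3} to the remainder.
  leading term bc: subtract (\tfrac{49}{50})·g_4 from \tfrac{49}{40}bc + \tfrac{147}{100}c^{2} - \tfrac{2}{5}b - \tfrac{103}{200}c → \tfrac{441}{200}c^{2} - \tfrac{2}{5}b + \tfrac{191}{200}c - \tfrac{49}{100}
  leading term c^{2}: no divisor's leading term divides it; move \tfrac{441}{200}c^{2} to the remainder.
  leading term b: no divisor's leading term divides it; move -\tfrac{2}{5}b to the remainder.
  leading term c: no divisor's leading term divides it; move \tfrac{191}{200}c to the remainder.
  leading term 1: no divisor's leading term divides it; move -\tfrac{49}{100} to the remainder.
  remainder \tfrac{9}{25}c^{3} + \tfrac{441}{200}c^{2} - \tfrac{2}{5}b + \tfrac{191}{200}c - \tfrac{49}{100} ≠ 0; add g_5 = \tfrac{9}{25}c^{3} + \tfrac{441}{200}c^{2} - \tfrac{2}{5}b + \tfrac{191}{200}c - \tfrac{49}{100} to the basis.

The other S-polynomials (S(f_1,f_3), S(f_2,f_3), S(f_1,g_4), S(f_2,g_4), S(f_1,g_5), S(f_2,g_5), S(f_3,g_5), S(g_4,g_5)) all reduce to 0 modulo the current basis, so we have a Gröbner basis.
Inter-reduce: drop elements whose leading term is divisible by another's, tail-reduce, and make monic.

G = {c^{3} + \tfrac{49}{8}c^{2} - \tfrac{10}{9}b + \tfrac{191}{72}c - \tfrac{49}{36}, b^{2} + \tfrac{1}{40}b + \tfrac{3}{4}c - \tfrac{11}{40}, bc - \tfrac{3}{5}c^{2} - \tfrac{6}{5}c + \tfrac{2}{5}, a - \tfrac{5}{4}b + \tfrac{3}{4}c + 2}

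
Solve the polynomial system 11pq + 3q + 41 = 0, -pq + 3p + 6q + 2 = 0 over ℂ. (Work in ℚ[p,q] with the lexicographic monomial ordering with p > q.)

Compute a lex Gröbner basis by Buchberger's algorithm.
f_1 = 11pq + 3q + 41, LT = pq.
f_2 = -pq + 3p + 6q + 2, LT = pq.

S(f_1,f_2): lcm = pq. S = 3p + 69/11q + 63/11.
  leading term p: no divisor's leading term divides it; move 3p to the remainder.
  leading term q: no divisor's leading term divides it; move 69/11q to the remainder.
  leading term 1: no divisor's leading term divides it; move 63/11 to the remainder.
  remainder 3p + 69/11q + 63/11 ≠ 0; add h_3 = 3p + 69/11q + 63/11 to the basis.

S(f_1,h_3): lcm = pq. S = -23/11q² - 18/11q + 41/11.
  leading term q²: no divisor's leading term divides it; move -23/11q² to the remainder.
  leading term q: no divisor's leading term divides it; move -18/11q to the remainder.
  leading term 1: no divisor's leading term divides it; move 41/11 to the remainder.
  remainder -23/11q² - 18/11q + 41/11 ≠ 0; add h_4 = -23/11q² - 18/11q + 41/11 to the basis.

S(f_2,h_3): lcm = pq. S = -3p - 23/11q² - 87/11q - 2.
  leading term p: subtract (-1)·h_3 from -3p - 23/11q² - 87/11q - 2 → -23/11q² - 18/11q + 41/11
  leading term q²: subtract (1)·h_4 from -23/11q² - 18/11q + 41/11 → 0
  remainder 0.

S(f_1,h_4): lcm = pq². S = -18/23pq + 41/23p + 3/11q² + 41/11q.
  leading term pq: subtract (-18/253)·f_1 from -18/23pq + 41/23p + 3/11q² + 41/11q → 41/23p + 3/11q² + 997/253q + 738/253
  leading term p: subtract (41/69)·h_3 from 41/23p + 3/11q² + 997/253q + 738/253 → 3/11q² + 54/253q - 123/253
  leading term q²: subtract (-3/23)·h_4 from 3/11q² + 54/253q - 123/253 → 0
  remainder 0.

S(f_2,h_4): lcm = pq². S = -87/23pq + 41/23p - 6q² - 2q.
  leading term pq: subtract (-87/253)·f_1 from -87/23pq + 41/23p - 6q² - 2q → 41/23p - 6q² - 245/253q + 3567/253
  leading term p: subtract (41/69)·h_3 from 41/23p - 6q² - 245/253q + 3567/253 → -6q² - 108/23q + 246/23
  leading term q²: subtract (66/23)·h_4 from -6q² - 108/23q + 246/23 → 0
  remainder 0.

S(h_3,h_4): leading monomials are coprime, so the S-polynomial reduces to 0 (Buchberger's first criterion).
Every S-polynomial of the final basis reduces to 0, so we have a Gröbner basis.
Inter-reduce: drop elements whose leading term is divisible by another's, tail-reduce, and make monic.
Reduced Gröbner basis: {p + 23/11q + 21/11, q² + 18/23q - 41/23}.

Elimination: the polynomial q² + 18/23q - 41/23 lies in the elimination ideal for q, so q ∈ {-41/23, 1}. For each such q, the remaining basis elements (now univariate) give the rest of the solution.
  q = -41/23: the earlier basis element becomes p - 20/11 = 0, giving p = 20/11 — point (20/11, -41/23).
  q = 1: the earlier basis element becomes p + 4 = 0, giving p = -4 — point (-4, 1).
This is the nonlinear analogue of row-reducing a linear system.

{(20/11, -41/23), (-4, 1)}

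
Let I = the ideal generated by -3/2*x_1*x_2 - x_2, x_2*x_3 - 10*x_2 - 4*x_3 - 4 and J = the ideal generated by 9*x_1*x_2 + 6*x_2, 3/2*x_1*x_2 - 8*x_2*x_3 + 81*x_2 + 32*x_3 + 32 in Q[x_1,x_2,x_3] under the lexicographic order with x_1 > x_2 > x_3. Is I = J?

Yes, the ideals are equal.

Since reduced Gröbner bases are canonical representatives of ideals under a given ordering, it suffices to compute and compare them.
Buchberger on the first generating set:
f_1 = -3/2*x_1*x_2 - x_2, LT = x_1*x_2.
f_2 = x_2*x_3 - 10*x_2 - 4*x_3 - 4, LT = x_2*x_3.

S(f_1,f_2): lcm = x_1*x_2*x_3. S = 10*x_1*x_2 + 4*x_1*x_3 + 4*x_1 + 2/3*x_2*x_3.
  leading term x_1*x_2: subtract (-20/3)·f_1 from 10*x_1*x_2 + 4*x_1*x_3 + 4*x_1 + 2/3*x_2*x_3 → 4*x_1*x_3 + 4*x_1 + 2/3*x_2*x_3 - 20/3*x_2
  leading term x_1*x_3: no divisor's leading term divides it; move 4*x_1*x_3 to the remainder.
  leading term x_1: no divisor's leading term divides it; move 4*x_1 to the remainder.
  leading term x_2*x_3: subtract (2/3)·f_2 from 2/3*x_2*x_3 - 20/3*x_2 → 8/3*x_3 + 8/3
  leading term x_3: no divisor's leading term divides it; move 8/3*x_3 to the remainder.
  leading term 1: no divisor's leading term divides it; move 8/3 to the remainder.
  remainder 4*x_1*x_3 + 4*x_1 + 8/3*x_3 + 8/3 ≠ 0; add g_3 = 4*x_1*x_3 + 4*x_1 + 8/3*x_3 + 8/3 to the basis.

The other S-polynomials (S(f_1,g_3), S(f_2,g_3)) all reduce to 0 modulo the current basis, so we have a Gröbner basis.
Inter-reduce: drop elements whose leading term is divisible by another's, tail-reduce, and make monic.
Reduced Gröbner basis: {x_1*x_2 + 2/3*x_2, x_1*x_3 + x_1 + 2/3*x_3 + 2/3, x_2*x_3 - 10*x_2 - 4*x_3 - 4}.

Buchberger on the second generating set:
h_1 = 9*x_1*x_2 + 6*x_2, LT = x_1*x_2.
h_2 = 3/2*x_1*x_2 - 8*x_2*x_3 + 81*x_2 + 32*x_3 + 32, LT = x_1*x_2.

S(h_1,h_2): lcm = x_1*x_2. S = 16/3*x_2*x_3 - 160/3*x_2 - 64/3*x_3 - 64/3.
  leading term x_2*x_3: no divisor's leading term divides it; move 16/3*x_2*x_3 to the remainder.
  leading term x_2: no divisor's leading term divides it; move -160/3*x_2 to the remainder.
  leading term x_3: no divisor's leading term divides it; move -64/3*x_3 to the remainder.
  leading term 1: no divisor's leading term divides it; move -64/3 to the remainder.
  remainder 16/3*x_2*x_3 - 160/3*x_2 - 64/3*x_3 - 64/3 ≠ 0; add k_3 = 16/3*x_2*x_3 - 160/3*x_2 - 64/3*x_3 - 64/3 to the basis.

S(h_1,k_3): lcm = x_1*x_2*x_3. S = 10*x_1*x_2 + 4*x_1*x_3 + 4*x_1 + 2/3*x_2*x_3.
  leading term x_1*x_2: subtract (10/9)·h_1 from 10*x_1*x_2 + 4*x_1*x_3 + 4*x_1 + 2/3*x_2*x_3 → 4*x_1*x_3 + 4*x_1 + 2/3*x_2*x_3 - 20/3*x_2
  leading term x_1*x_3: no divisor's leading term divides it; move 4*x_1*x_3 to the remainder.
  leading term x_1: no divisor's leading term divides it; move 4*x_1 to the remainder.
  leading term x_2*x_3: subtract (1/8)·k_3 from 2/3*x_2*x_3 - 20/3*x_2 → 8/3*x_3 + 8/3
  leading term x_3: no divisor's leading term divides it; move 8/3*x_3 to the remainder.
  leading term 1: no divisor's leading term divides it; move 8/3 to the remainder.
  remainder 4*x_1*x_3 + 4*x_1 + 8/3*x_3 + 8/3 ≠ 0; add k_4 = 4*x_1*x_3 + 4*x_1 + 8/3*x_3 + 8/3 to the basis.

The other S-polynomials (S(h_2,k_3), S(h_1,k_4), S(h_2,k_4), S(k_3,k_4)) all reduce to 0 modulo the current basis, so we have a Gröbner basis.
Inter-reduce: drop elements whose leading term is divisible by another's, tail-reduce, and make monic.
Reduced Gröbner basis: {x_1*x_2 + 2/3*x_2, x_1*x_3 + x_1 + 2/3*x_3 + 2/3, x_2*x_3 - 10*x_2 - 4*x_3 - 4}.

These coincide, so the ideals are equal.
The same test decides containment: I ⊆ J iff every generator of I reduces to 0 modulo a Gröbner basis of J.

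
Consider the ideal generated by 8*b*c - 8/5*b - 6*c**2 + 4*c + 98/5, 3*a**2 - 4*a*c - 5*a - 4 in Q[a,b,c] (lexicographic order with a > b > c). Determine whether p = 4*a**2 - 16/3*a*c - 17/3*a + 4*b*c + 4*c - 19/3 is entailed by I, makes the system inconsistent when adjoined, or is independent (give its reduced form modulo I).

4*a**2 - 16/3*a*c - 17/3*a + 4*b*c + 4*c - 19/3 is independent of I; its normal form modulo I is a + 4/5*b + 3*c**2 + 2*c - 54/5.

First compute the reduced Gröbner basis of I by Buchberger's algorithm.
f_1 = 8*b*c - 8/5*b - 6*c**2 + 4*c + 98/5, LT = b*c.
f_2 = 3*a**2 - 4*a*c - 5*a - 4, LT = a**2.

The S-polynomials (S(f_1,f_2)) all reduce to 0 modulo the current basis, so we have a Gröbner basis.
Inter-reduce: drop elements whose leading term is divisible by another's, tail-reduce, and make monic.
Reduced Gröbner basis: {a**2 - 4/3*a*c - 5/3*a - 4/3, b*c - 1/5*b - 3/4*c**2 + 1/2*c + 49/20}.
Label its elements g_1 = a**2 - 4/3*a*c - 5/3*a - 4/3, g_2 = b*c - 1/5*b - 3/4*c**2 + 1/2*c + 49/20.

Reduce p = 4*a**2 - 16/3*a*c - 17/3*a + 4*b*c + 4*c - 19/3 modulo G:
  leading term a**2: subtract (4)·g_1 from 4*a**2 - 16/3*a*c - 17/3*a + 4*b*c + 4*c - 19/3 → a + 4*b*c + 4*c - 1
  leading term a: no divisor's leading term divides it; move a to the remainder.
  leading term b*c: subtract (4)·g_2 from 4*b*c + 4*c - 1 → 4/5*b + 3*c**2 + 2*c - 54/5
  leading term b: no divisor's leading term divides it; move 4/5*b to the remainder.
  leading term c**2: no divisor's leading term divides it; move 3*c**2 to the remainder.
  leading term c: no divisor's leading term divides it; move 2*c to the remainder.
  leading term 1: no divisor's leading term divides it; move -54/5 to the remainder.
  normal form = a + 4/5*b + 3*c**2 + 2*c - 54/5.
The normal form is nonzero, so p ∉ I. Since p minus its normal form lies in I, I + (p) = I + (r) where r = a + 4/5*b + 3*c**2 + 2*c - 54/5; decide whether this ideal is the whole ring.
Run Buchberger on G together with r (pairs among the g_i already reduce to 0 since G is a Gröbner basis):
g_1 = a**2 - 4/3*a*c - 5/3*a - 4/3, LT = a**2.
g_2 = b*c - 1/5*b - 3/4*c**2 + 1/2*c + 49/20, LT = b*c.
r = a + 4/5*b + 3*c**2 + 2*c - 54/5, LT = a.

S(g_1,r): lcm = a**2. S = -4/5*a*b - 3*a*c**2 - 10/3*a*c + 137/15*a - 4/3.
  reduce S modulo (g_1, g_2, r):
  remainder 16/25*b**2 - 5588/375*b + 9*c**4 + 98/5*c**3 - 3871/75*c**2 - 1716/25*c + 31688/375 ≠ 0; add m_4 = 16/25*b**2 - 5588/375*b + 9*c**4 + 98/5*c**3 - 3871/75*c**2 - 1716/25*c + 31688/375 to the basis.

S(g_2,m_4): lcm = b**2*c. S = -1/5*b**2 - 3/4*b*c**2 + 1427/60*b*c + 49/20*b - 225/16*c**5 - 245/8*c**4 + 3871/48*c**3 + 429/4*c**2 - 3961/30*c.
  reduce S modulo (g_1, g_2, r, m_4):
  remainder 63/25*b - 225/16*c**5 - 445/16*c**4 + 2069/24*c**3 + 26213/240*c**2 - 13077/80*c - 6299/200 ≠ 0; add m_5 = 63/25*b - 225/16*c**5 - 445/16*c**4 + 2069/24*c**3 + 26213/240*c**2 - 13077/80*c - 6299/200 to the basis.

S(g_2,m_5): lcm = b*c. S = -1/5*b + 625/112*c**6 + 11125/1008*c**5 - 51725/1512*c**4 - 131065/3024*c**3 + 7181/112*c**2 + 6551/504*c + 49/20.
  reduce S modulo (g_1, g_2, r, m_4, m_5):
  remainder 625/112*c**6 + 625/63*c**5 - 110125/3024*c**4 - 110375/3024*c**3 + 55025/756*c**2 + 25/1008*c - 25/504 ≠ 0; add m_6 = 625/112*c**6 + 625/63*c**5 - 110125/3024*c**4 - 110375/3024*c**3 + 55025/756*c**2 + 25/1008*c - 25/504 to the basis.

The other S-polynomials (S(g_1,g_2), S(g_2,r), S(g_1,m_4), S(r,m_4), S(g_1,m_5), S(r,m_5), S(m_4,m_5), S(g_1,m_6), S(g_2,m_6), S(r,m_6), S(m_4,m_6), S(m_5,m_6)) all reduce to 0 modulo the current basis, so we have a Gröbner basis.
Inter-reduce: drop elements whose leading term is divisible by another's, tail-reduce, and make monic.
Reduced Gröbner basis: {a + 125/28*c**5 + 2225/252*c**4 - 10345/378*c**3 - 23945/756*c**2 + 1509/28*c - 101/126, b - 625/112*c**5 - 11125/1008*c**4 + 51725/1512*c**3 + 131065/3024*c**2 - 7265/112*c - 6299/504, c**6 + 16/9*c**5 - 881/135*c**4 - 883/135*c**3 + 8804/675*c**2 + 1/225*c - 2/225}.
The reduced Gröbner basis of I + (p) is {a + 125/28*c**5 + 2225/252*c**4 - 10345/378*c**3 - 23945/756*c**2 + 1509/28*c - 101/126, b - 625/112*c**5 - 11125/1008*c**4 + 51725/1512*c**3 + 131065/3024*c**2 - 7265/112*c - 6299/504, c**6 + 16/9*c**5 - 881/135*c**4 - 883/135*c**3 + 8804/675*c**2 + 1/225*c - 2/225} ≠ {1}, a proper ideal, so the enlarged system stays consistent: p is independent of I, with normal form a + 4/5*b + 3*c**2 + 2*c - 54/5.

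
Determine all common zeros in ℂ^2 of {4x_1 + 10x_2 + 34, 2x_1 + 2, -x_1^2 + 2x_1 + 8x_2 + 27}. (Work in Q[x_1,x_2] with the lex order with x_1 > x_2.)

Compute a lex Gröbner basis by Buchberger's algorithm.
f_1 = 4x_1 + 10x_2 + 34, LT = x_1.
f_2 = 2x_1 + 2, LT = x_1.
f_3 = -x_1^2 + 2x_1 + 8x_2 + 27, LT = x_1^2.

S(f_1,f_2): lcm = x_1. S = 5/2x_2 + 15/2.
  leading term x_2: no divisor's leading term divides it; move 5/2x_2 to the remainder.
  leading term 1: no divisor's leading term divides it; move 15/2 to the remainder.
  remainder 5/2x_2 + 15/2 ≠ 0; add h_4 = 5/2x_2 + 15/2 to the basis.

S(f_1,f_3): lcm = x_1^2. S = 5/2x_1x_2 + 21/2x_1 + 8x_2 + 27.
  leading term x_1x_2: subtract (5/8x_2)·f_1 from 5/2x_1x_2 + 21/2x_1 + 8x_2 + 27 → 21/2x_1 - 25/4x_2^2 - 53/4x_2 + 27
  leading term x_1: subtract (21/8)·f_1 from 21/2x_1 - 25/4x_2^2 - 53/4x_2 + 27 → -25/4x_2^2 - 79/2x_2 - 249/4
  leading term x_2^2: subtract (-5/2x_2)·h_4 from -25/4x_2^2 - 79/2x_2 - 249/4 → -83/4x_2 - 249/4
  leading term x_2: subtract (-83/10)·h_4 from -83/4x_2 - 249/4 → 0
  remainder 0.

S(f_2,f_3): lcm = x_1^2. S = 3x_1 + 8x_2 + 27.
  leading term x_1: subtract (3/4)·f_1 from 3x_1 + 8x_2 + 27 → 1/2x_2 + 3/2
  leading term x_2: subtract (1/5)·h_4 from 1/2x_2 + 3/2 → 0
  remainder 0.

S(f_1,h_4): leading monomials are coprime, so the S-polynomial reduces to 0 (Buchberger's first criterion).
S(f_2,h_4): leading monomials are coprime, so the S-polynomial reduces to 0 (Buchberger's first criterion).
S(f_3,h_4): leading monomials are coprime, so the S-polynomial reduces to 0 (Buchberger's first criterion).
Every S-polynomial of the final basis reduces to 0, so we have a Gröbner basis.
Inter-reduce: drop elements whose leading term is divisible by another's, tail-reduce, and make monic.
Reduced Gröbner basis: {x_1 + 1, x_2 + 3}.

Elimination: the polynomial x_2 + 3 lies in the elimination ideal for x_2, so x_2 ∈ {-3}. For each such x_2, the remaining basis elements (now univariate) give the rest of the solution.
  x_2 = -3: the earlier basis element becomes x_1 + 1 = 0, giving x_1 = -1 — point (-1, -3).

{(-1, -3)}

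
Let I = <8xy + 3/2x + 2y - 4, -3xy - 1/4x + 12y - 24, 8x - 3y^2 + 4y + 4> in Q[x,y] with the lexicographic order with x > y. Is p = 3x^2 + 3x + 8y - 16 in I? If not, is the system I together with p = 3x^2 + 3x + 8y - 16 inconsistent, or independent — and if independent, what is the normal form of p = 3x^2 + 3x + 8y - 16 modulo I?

3x^2 + 3x + 8y - 16 lies in I (it reduces to 0).

First compute the reduced Gröbner basis of I by Buchberger's algorithm.
f_1 = 8xy + 3/2x + 2y - 4, LT = xy.
f_2 = -3xy - 1/4x + 12y - 24, LT = xy.
f_3 = 8x - 3y^2 + 4y + 4, LT = x.

S(f_1,f_2): lcm = xy. S = 5/48x + 17/4y - 17/2.
  leading term x: subtract (5/384)·f_3 from 5/48x + 17/4y - 17/2 → 5/128y^2 + 403/96y - 821/96
  leading term y^2: no divisor's leading term divides it; move 5/128y^2 to the remainder.
  leading term y: no divisor's leading term divides it; move 403/96y to the remainder.
  leading term 1: no divisor's leading term divides it; move -821/96 to the remainder.
  remainder 5/128y^2 + 403/96y - 821/96 ≠ 0; add h_4 = 5/128y^2 + 403/96y - 821/96 to the basis.

S(f_1,f_3): lcm = xy. S = 3/16x + 3/8y^3 - 1/2y^2 - 1/4y - 1/2.
  leading term x: subtract (3/128)·f_3 from 3/16x + 3/8y^3 - 1/2y^2 - 1/4y - 1/2 → 3/8y^3 - 55/128y^2 - 11/32y - 19/32
  leading term y^3: subtract (48/5y)·h_4 from 3/8y^3 - 55/128y^2 - 11/32y - 19/32 → -26067/640y^2 + 13081/160y - 19/32
  leading term y^2: subtract (-26067/25)·h_4 from -26067/640y^2 + 13081/160y - 19/32 → 111471/25y - 222942/25
  leading term y: no divisor's leading term divides it; move 111471/25y to the remainder.
  leading term 1: no divisor's leading term divides it; move -222942/25 to the remainder.
  remainder 111471/25y - 222942/25 ≠ 0; add h_5 = 111471/25y - 222942/25 to the basis.

The other S-polynomials (S(f_2,f_3), S(f_1,h_4), S(f_2,h_4), S(f_3,h_4), S(f_1,h_5), S(f_2,h_5), S(f_3,h_5), S(h_4,h_5)) all reduce to 0 modulo the current basis, so we have a Gröbner basis.
Inter-reduce: drop elements whose leading term is divisible by another's, tail-reduce, and make monic.
Reduced Gröbner basis: {x, y - 2}.
Label its elements g_1 = x, g_2 = y - 2.

Reduce p = 3x^2 + 3x + 8y - 16 modulo G:
  leading term x^2: subtract (3x)·g_1 from 3x^2 + 3x + 8y - 16 → 3x + 8y - 16
  leading term x: subtract (3)·g_1 from 3x + 8y - 16 → 8y - 16
  leading term y: subtract (8)·g_2 from 8y - 16 → 0
  normal form = 0.
Since the normal form is 0, p ∈ I.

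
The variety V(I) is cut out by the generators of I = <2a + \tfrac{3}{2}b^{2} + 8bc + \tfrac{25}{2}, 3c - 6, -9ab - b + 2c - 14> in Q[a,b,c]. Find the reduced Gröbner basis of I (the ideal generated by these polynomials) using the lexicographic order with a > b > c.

This is the nonlinear analogue of row-reducing a linear system.

f_1 = 2a + \tfrac{3}{2}b^{2} + 8bc + \tfrac{25}{2}, LT = a.
f_2 = 3c - 6, LT = c.
f_3 = -9ab - b + 2c - 14, LT = ab.

S(f_1,f_3): lcm = ab. S = \tfrac{3}{4}b^{3} + 4b^{2}c + \tfrac{221}{36}b + \tfrac{2}{9}c - \tfrac{14}{9}.
  leading term b^{3}: no divisor's leading term divides it; move \tfrac{3}{4}b^{3} to the remainder.
  leading term b^{2}c: subtract (\tfrac{4}{3}b^{2})·f_2 from 4b^{2}c + \tfrac{221}{36}b + \tfrac{2}{9}c - \tfrac{14}{9} → 8b^{2} + \tfrac{221}{36}b + \tfrac{2}{9}c - \tfrac{14}{9}
  leading term b^{2}: no divisor's leading term divides it; move 8b^{2} to the remainder.
  leading term b: no divisor's leading term divides it; move \tfrac{221}{36}b to the remainder.
  leading term c: subtract (\tfrac{2}{27})·f_2 from \tfrac{2}{9}c - \tfrac{14}{9} → -\tfrac{10}{9}
  leading term 1: no divisor's leading term divides it; move -\tfrac{10}{9} to the remainder.
  remainder \tfrac{3}{4}b^{3} + 8b^{2} + \tfrac{221}{36}b - \tfrac{10}{9} ≠ 0; add g_4 = \tfrac{3}{4}b^{3} + 8b^{2} + \tfrac{221}{36}b - \tfrac{10}{9} to the basis.

The other S-polynomials (S(f_1,f_2), S(f_2,f_3), S(f_1,g_4), S(f_2,g_4), S(f_3,g_4)) all reduce to 0 modulo the current basis, so we have a Gröbner basis.
Inter-reduce: drop elements whose leading term is divisible by another's, tail-reduce, and make monic.

G = {a + \tfrac{3}{4}b^{2} + 8b + \tfrac{25}{4}, b^{3} + \tfrac{32}{3}b^{2} + \tfrac{221}{27}b - \tfrac{40}{27}, c - 2}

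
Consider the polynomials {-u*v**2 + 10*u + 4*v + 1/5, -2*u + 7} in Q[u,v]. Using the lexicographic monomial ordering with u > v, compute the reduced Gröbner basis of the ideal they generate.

f_1 = -u*v**2 + 10*u + 4*v + 1/5, LT = u*v**2.
f_2 = -2*u + 7, LT = u.

S(f_1,f_2): lcm = u*v**2. S = -10*u + 7/2*v**2 - 4*v - 1/5.
  reduce S modulo (f_1, f_2):
  remainder 7/2*v**2 - 4*v - 176/5 ≠ 0; add g_3 = 7/2*v**2 - 4*v - 176/5 to the basis.

The other S-polynomials (S(f_1,g_3), S(f_2,g_3)) all reduce to 0 modulo the current basis, so we have a Gröbner basis.
Inter-reduce: drop elements whose leading term is divisible by another's, tail-reduce, and make monic.

G = {u - 7/2, v**2 - 8/7*v - 352/35}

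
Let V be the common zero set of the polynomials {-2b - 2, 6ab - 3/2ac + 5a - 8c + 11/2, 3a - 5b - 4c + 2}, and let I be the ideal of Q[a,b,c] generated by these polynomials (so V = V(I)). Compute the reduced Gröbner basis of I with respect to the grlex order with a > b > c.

f_1 = -2b - 2, LT = b.
f_2 = 6ab - 3/2ac + 5a - 8c + 11/2, LT = ab.
f_3 = 3a - 5b - 4c + 2, LT = a.

S(f_1,f_2): lcm = ab. S = 1/4ac + 1/6a + 4/3c - 11/12.
  leading term ac: subtract (1/12c)·f_3 from 1/4ac + 1/6a + 4/3c - 11/12 → 5/12bc + 1/3c^2 + 1/6a + 7/6c - 11/12
  leading term bc: subtract (-5/24c)·f_1 from 5/12bc + 1/3c^2 + 1/6a + 7/6c - 11/12 → 1/3c^2 + 1/6a + 3/4c - 11/12
  leading term c^2: no divisor's leading term divides it; move 1/3c^2 to the remainder.
  leading term a: subtract (1/18)·f_3 from 1/6a + 3/4c - 11/12 → 5/18b + 35/36c - 37/36
  leading term b: subtract (-5/36)·f_1 from 5/18b + 35/36c - 37/36 → 35/36c - 47/36
  leading term c: no divisor's leading term divides it; move 35/36c to the remainder.
  leading term 1: no divisor's leading term divides it; move -47/36 to the remainder.
  remainder 1/3c^2 + 35/36c - 47/36 ≠ 0; add g_4 = 1/3c^2 + 35/36c - 47/36 to the basis.

The other S-polynomials (S(f_1,f_3), S(f_2,f_3), S(f_1,g_4), S(f_2,g_4), S(f_3,g_4)) all reduce to 0 modulo the current basis, so we have a Gröbner basis.
Inter-reduce: drop elements whose leading term is divisible by another's, tail-reduce, and make monic.

G = {c^2 + 35/12c - 47/12, a - 4/3c + 7/3, b + 1}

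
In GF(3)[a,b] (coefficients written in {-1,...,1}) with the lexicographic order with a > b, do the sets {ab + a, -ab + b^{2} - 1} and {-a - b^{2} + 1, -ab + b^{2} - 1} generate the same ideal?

For a fixed monomial order, each ideal has a unique reduced Gröbner basis; comparing bases decides equality.
Buchberger on the first generating set:
f_1 = ab + a, LT = ab.
f_2 = -ab + b^{2} - 1, LT = ab.

S(f_1,f_2): lcm = ab. S = a + b^{2} - 1.
  leading term a: no divisor's leading term divides it; move a to the remainder.
  leading term b^{2}: no divisor's leading term divides it; move b^{2} to the remainder.
  leading term 1: no divisor's leading term divides it; move -1 to the remainder.
  remainder a + b^{2} - 1 ≠ 0; add g_3 = a + b^{2} - 1 to the basis.

S(f_1,g_3): lcm = ab. S = a - b^{3} + b.
  leading term a: subtract (1)·g_3 from a - b^{3} + b → -b^{3} - b^{2} + b + 1
  leading term b^{3}: no divisor's leading term divides it; move -b^{3} to the remainder.
  leading term b^{2}: no divisor's leading term divides it; move -b^{2} to the remainder.
  leading term b: no divisor's leading term divides it; move b to the remainder.
  leading term 1: no divisor's leading term divides it; move 1 to the remainder.
  remainder -b^{3} - b^{2} + b + 1 ≠ 0; add g_4 = -b^{3} - b^{2} + b + 1 to the basis.

The other S-polynomials (S(f_2,g_3), S(f_1,g_4), S(f_2,g_4), S(g_3,g_4)) all reduce to 0 modulo the current basis, so we have a Gröbner basis.
Inter-reduce: drop elements whose leading term is divisible by another's, tail-reduce, and make monic.
Reduced Gröbner basis: {a + b^{2} - 1, b^{3} + b^{2} - b - 1}.

Buchberger on the second generating set:
h_1 = -a - b^{2} + 1, LT = a.
h_2 = -ab + b^{2} - 1, LT = ab.

S(h_1,h_2): lcm = ab. S = b^{3} + b^{2} - b - 1.
  leading term b^{3}: no divisor's leading term divides it; move b^{3} to the remainder.
  leading term b^{2}: no divisor's leading term divides it; move b^{2} to the remainder.
  leading term b: no divisor's leading term divides it; move -b to the remainder.
  leading term 1: no divisor's leading term divides it; move -1 to the remainder.
  remainder b^{3} + b^{2} - b - 1 ≠ 0; add k_3 = b^{3} + b^{2} - b - 1 to the basis.

The other S-polynomials (S(h_1,k_3), S(h_2,k_3)) all reduce to 0 modulo the current basis, so we have a Gröbner basis.
Inter-reduce: drop elements whose leading term is divisible by another's, tail-reduce, and make monic.
Reduced Gröbner basis: {a + b^{2} - 1, b^{3} + b^{2} - b - 1}.

Same reduced basis, so the two generating sets span the same ideal.
The same test decides containment: I ⊆ J iff every generator of I reduces to 0 modulo a Gröbner basis of J.

Yes, the ideals are equal.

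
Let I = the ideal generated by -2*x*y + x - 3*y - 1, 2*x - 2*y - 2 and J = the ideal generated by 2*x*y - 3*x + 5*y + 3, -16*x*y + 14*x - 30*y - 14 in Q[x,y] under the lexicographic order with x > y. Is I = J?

Yes, the ideals are equal.

For a fixed monomial order, each ideal has a unique reduced Gröbner basis; comparing bases decides equality.
Buchberger on the first generating set:
f_1 = -2*x*y + x - 3*y - 1, LT = x*y.
f_2 = 2*x - 2*y - 2, LT = x.

S(f_1,f_2): lcm = x*y. S = -1/2*x + y**2 + 5/2*y + 1/2.
  leading term x: subtract (-1/4)·f_2 from -1/2*x + y**2 + 5/2*y + 1/2 → y**2 + 2*y
  leading term y**2: no divisor's leading term divides it; move y**2 to the remainder.
  leading term y: no divisor's leading term divides it; move 2*y to the remainder.
  remainder y**2 + 2*y ≠ 0; add g_3 = y**2 + 2*y to the basis.

The other S-polynomials (S(f_1,g_3), S(f_2,g_3)) all reduce to 0 modulo the current basis, so we have a Gröbner basis.
Inter-reduce: drop elements whose leading term is divisible by another's, tail-reduce, and make monic.
Reduced Gröbner basis: {x - y - 1, y**2 + 2*y}.

Buchberger on the second generating set:
h_1 = 2*x*y - 3*x + 5*y + 3, LT = x*y.
h_2 = -16*x*y + 14*x - 30*y - 14, LT = x*y.

S(h_1,h_2): lcm = x*y. S = -5/8*x + 5/8*y + 5/8.
  leading term x: no divisor's leading term divides it; move -5/8*x to the remainder.
  leading term y: no divisor's leading term divides it; move 5/8*y to the remainder.
  leading term 1: no divisor's leading term divides it; move 5/8 to the remainder.
  remainder -5/8*x + 5/8*y + 5/8 ≠ 0; add k_3 = -5/8*x + 5/8*y + 5/8 to the basis.

S(h_1,k_3): lcm = x*y. S = -3/2*x + y**2 + 7/2*y + 3/2.
  leading term x: subtract (12/5)·k_3 from -3/2*x + y**2 + 7/2*y + 3/2 → y**2 + 2*y
  leading term y**2: no divisor's leading term divides it; move y**2 to the remainder.
  leading term y: no divisor's leading term divides it; move 2*y to the remainder.
  remainder y**2 + 2*y ≠ 0; add k_4 = y**2 + 2*y to the basis.

The other S-polynomials (S(h_2,k_3), S(h_1,k_4), S(h_2,k_4), S(k_3,k_4)) all reduce to 0 modulo the current basis, so we have a Gröbner basis.
Inter-reduce: drop elements whose leading term is divisible by another's, tail-reduce, and make monic.
Reduced Gröbner basis: {x - y - 1, y**2 + 2*y}.

These coincide, so the ideals are equal.
The same test decides containment: I ⊆ J iff every generator of I reduces to 0 modulo a Gröbner basis of J.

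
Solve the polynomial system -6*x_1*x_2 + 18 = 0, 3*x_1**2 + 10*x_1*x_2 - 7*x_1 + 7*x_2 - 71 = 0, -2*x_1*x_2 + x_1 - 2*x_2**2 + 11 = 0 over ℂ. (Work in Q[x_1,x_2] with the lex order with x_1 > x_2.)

Compute a lex Gröbner basis by Buchberger's algorithm.
f_1 = -6*x_1*x_2 + 18, LT = x_1*x_2.
f_2 = 3*x_1**2 + 10*x_1*x_2 - 7*x_1 + 7*x_2 - 71, LT = x_1**2.
f_3 = -2*x_1*x_2 + x_1 - 2*x_2**2 + 11, LT = x_1*x_2.

S(f_1,f_2): lcm = x_1**2*x_2. S = -10/3*x_1*x_2**2 + 7/3*x_1*x_2 - 3*x_1 - 7/3*x_2**2 + 71/3*x_2.
  leading term x_1*x_2**2: subtract (5/9*x_2)·f_1 from -10/3*x_1*x_2**2 + 7/3*x_1*x_2 - 3*x_1 - 7/3*x_2**2 + 71/3*x_2 → 7/3*x_1*x_2 - 3*x_1 - 7/3*x_2**2 + 41/3*x_2
  leading term x_1*x_2: subtract (-7/18)·f_1 from 7/3*x_1*x_2 - 3*x_1 - 7/3*x_2**2 + 41/3*x_2 → -3*x_1 - 7/3*x_2**2 + 41/3*x_2 + 7
  leading term x_1: no divisor's leading term divides it; move -3*x_1 to the remainder.
  leading term x_2**2: no divisor's leading term divides it; move -7/3*x_2**2 to the remainder.
  leading term x_2: no divisor's leading term divides it; move 41/3*x_2 to the remainder.
  leading term 1: no divisor's leading term divides it; move 7 to the remainder.
  remainder -3*x_1 - 7/3*x_2**2 + 41/3*x_2 + 7 ≠ 0; add h_4 = -3*x_1 - 7/3*x_2**2 + 41/3*x_2 + 7 to the basis.

S(f_1,f_3): lcm = x_1*x_2. S = 1/2*x_1 - x_2**2 + 5/2.
  leading term x_1: subtract (-1/6)·h_4 from 1/2*x_1 - x_2**2 + 5/2 → -25/18*x_2**2 + 41/18*x_2 + 11/3
  leading term x_2**2: no divisor's leading term divides it; move -25/18*x_2**2 to the remainder.
  leading term x_2: no divisor's leading term divides it; move 41/18*x_2 to the remainder.
  leading term 1: no divisor's leading term divides it; move 11/3 to the remainder.
  remainder -25/18*x_2**2 + 41/18*x_2 + 11/3 ≠ 0; add h_5 = -25/18*x_2**2 + 41/18*x_2 + 11/3 to the basis.

S(f_2,f_3): lcm = x_1**2*x_2. S = 1/2*x_1**2 + 7/3*x_1*x_2**2 - 7/3*x_1*x_2 + 11/2*x_1 + 7/3*x_2**2 - 71/3*x_2.
  leading term x_1**2: subtract (1/6)·f_2 from 1/2*x_1**2 + 7/3*x_1*x_2**2 - 7/3*x_1*x_2 + 11/2*x_1 + 7/3*x_2**2 - 71/3*x_2 → 7/3*x_1*x_2**2 - 4*x_1*x_2 + 20/3*x_1 + 7/3*x_2**2 - 149/6*x_2 + 71/6
  leading term x_1*x_2**2: subtract (-7/18*x_2)·f_1 from 7/3*x_1*x_2**2 - 4*x_1*x_2 + 20/3*x_1 + 7/3*x_2**2 - 149/6*x_2 + 71/6 → -4*x_1*x_2 + 20/3*x_1 + 7/3*x_2**2 - 107/6*x_2 + 71/6
  leading term x_1*x_2: subtract (2/3)·f_1 from -4*x_1*x_2 + 20/3*x_1 + 7/3*x_2**2 - 107/6*x_2 + 71/6 → 20/3*x_1 + 7/3*x_2**2 - 107/6*x_2 - 1/6
  leading term x_1: subtract (-20/9)·h_4 from 20/3*x_1 + 7/3*x_2**2 - 107/6*x_2 - 1/6 → -77/27*x_2**2 + 677/54*x_2 + 277/18
  leading term x_2**2: subtract (154/75)·h_5 from -77/27*x_2**2 + 677/54*x_2 + 277/18 → 393/50*x_2 + 393/50
  leading term x_2: no divisor's leading term divides it; move 393/50*x_2 to the remainder.
  leading term 1: no divisor's leading term divides it; move 393/50 to the remainder.
  remainder 393/50*x_2 + 393/50 ≠ 0; add h_6 = 393/50*x_2 + 393/50 to the basis.

The other S-polynomials (S(f_1,h_4), S(f_2,h_4), S(f_3,h_4), S(f_1,h_5), S(f_2,h_5), S(f_3,h_5), S(h_4,h_5), S(f_1,h_6), S(f_2,h_6), S(f_3,h_6), S(h_4,h_6), S(h_5,h_6)) all reduce to 0 modulo the current basis, so we have a Gröbner basis.
Inter-reduce: drop elements whose leading term is divisible by another's, tail-reduce, and make monic.
Reduced Gröbner basis: {x_1 + 3, x_2 + 1}.

A lex Gröbner basis eliminates variables successively. Here x_2 + 1 depends only on x_2, with roots {-1}; lifting each root through the earlier basis elements recovers the full solutions.
  x_2 = -1: the earlier basis element becomes x_1 + 3 = 0, giving x_1 = -3 — point (-3, -1).
Zero-dimensionality of the ideal guarantees finitely many solutions over ℂ.

{(-3, -1)}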